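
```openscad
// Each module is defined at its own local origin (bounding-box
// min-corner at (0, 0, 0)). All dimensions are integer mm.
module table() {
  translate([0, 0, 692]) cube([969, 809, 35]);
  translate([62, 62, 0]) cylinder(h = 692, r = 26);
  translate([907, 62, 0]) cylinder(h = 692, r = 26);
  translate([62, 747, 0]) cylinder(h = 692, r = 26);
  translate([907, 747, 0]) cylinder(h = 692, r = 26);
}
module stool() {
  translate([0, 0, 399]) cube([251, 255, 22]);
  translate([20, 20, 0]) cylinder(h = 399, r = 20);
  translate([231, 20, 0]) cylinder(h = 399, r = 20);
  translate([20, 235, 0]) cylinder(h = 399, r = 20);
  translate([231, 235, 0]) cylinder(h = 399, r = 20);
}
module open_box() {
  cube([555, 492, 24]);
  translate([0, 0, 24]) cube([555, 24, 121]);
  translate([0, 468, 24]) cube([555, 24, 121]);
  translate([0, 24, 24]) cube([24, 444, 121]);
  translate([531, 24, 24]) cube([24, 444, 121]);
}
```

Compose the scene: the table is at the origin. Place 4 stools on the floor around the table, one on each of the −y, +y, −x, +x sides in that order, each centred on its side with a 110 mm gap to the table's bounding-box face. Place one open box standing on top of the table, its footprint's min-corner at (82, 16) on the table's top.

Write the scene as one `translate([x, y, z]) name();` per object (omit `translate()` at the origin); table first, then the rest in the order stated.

table();
translate([359, -365, 0]) stool();
translate([359, 919, 0]) stool();
translate([-361, 277, 0]) stool();
translate([1079, 277, 0]) stool();
translate([82, 16, 727]) open_box();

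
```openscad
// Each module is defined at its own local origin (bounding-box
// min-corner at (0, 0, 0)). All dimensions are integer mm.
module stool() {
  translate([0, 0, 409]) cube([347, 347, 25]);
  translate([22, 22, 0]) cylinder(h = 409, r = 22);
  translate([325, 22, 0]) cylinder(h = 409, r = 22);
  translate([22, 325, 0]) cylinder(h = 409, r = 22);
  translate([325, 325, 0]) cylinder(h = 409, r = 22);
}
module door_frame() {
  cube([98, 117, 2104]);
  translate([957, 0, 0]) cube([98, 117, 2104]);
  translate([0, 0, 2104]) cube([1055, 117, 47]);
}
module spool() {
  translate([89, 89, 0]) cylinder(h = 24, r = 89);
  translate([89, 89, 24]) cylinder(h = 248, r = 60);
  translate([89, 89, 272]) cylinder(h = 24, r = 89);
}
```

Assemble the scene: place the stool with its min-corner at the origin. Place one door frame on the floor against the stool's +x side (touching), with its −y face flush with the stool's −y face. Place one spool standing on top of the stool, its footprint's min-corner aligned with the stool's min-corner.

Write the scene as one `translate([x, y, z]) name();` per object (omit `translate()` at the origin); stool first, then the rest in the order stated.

stool();
translate([347, 0, 0]) door_frame();
translate([0, 0, 434]) spool();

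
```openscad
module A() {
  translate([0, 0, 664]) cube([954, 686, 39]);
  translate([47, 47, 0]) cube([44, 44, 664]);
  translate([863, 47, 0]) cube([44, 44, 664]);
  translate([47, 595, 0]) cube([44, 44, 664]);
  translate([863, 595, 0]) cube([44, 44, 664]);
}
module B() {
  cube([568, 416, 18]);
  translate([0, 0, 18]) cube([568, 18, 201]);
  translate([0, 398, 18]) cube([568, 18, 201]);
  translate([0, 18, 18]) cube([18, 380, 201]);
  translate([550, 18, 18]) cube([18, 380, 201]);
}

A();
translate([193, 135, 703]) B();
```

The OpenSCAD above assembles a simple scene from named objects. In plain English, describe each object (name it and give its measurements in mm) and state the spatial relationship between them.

A is a rectangular dining table. The top is 954×686×39 mm with its upper surface at z = 703 mm. It stands on four 44×44 mm square legs, each inset 47 mm from the nearest pair of top edges, running from the floor to the underside of the top.

B is an open storage box with external size 568×416×219 mm and wall thickness 18 mm (the base is also 18 mm thick). The base covers the whole footprint; the four walls stand on the base, with the y-facing walls full-width and the x-facing walls fitting between their inner faces.

The open box is on top of the table, centred.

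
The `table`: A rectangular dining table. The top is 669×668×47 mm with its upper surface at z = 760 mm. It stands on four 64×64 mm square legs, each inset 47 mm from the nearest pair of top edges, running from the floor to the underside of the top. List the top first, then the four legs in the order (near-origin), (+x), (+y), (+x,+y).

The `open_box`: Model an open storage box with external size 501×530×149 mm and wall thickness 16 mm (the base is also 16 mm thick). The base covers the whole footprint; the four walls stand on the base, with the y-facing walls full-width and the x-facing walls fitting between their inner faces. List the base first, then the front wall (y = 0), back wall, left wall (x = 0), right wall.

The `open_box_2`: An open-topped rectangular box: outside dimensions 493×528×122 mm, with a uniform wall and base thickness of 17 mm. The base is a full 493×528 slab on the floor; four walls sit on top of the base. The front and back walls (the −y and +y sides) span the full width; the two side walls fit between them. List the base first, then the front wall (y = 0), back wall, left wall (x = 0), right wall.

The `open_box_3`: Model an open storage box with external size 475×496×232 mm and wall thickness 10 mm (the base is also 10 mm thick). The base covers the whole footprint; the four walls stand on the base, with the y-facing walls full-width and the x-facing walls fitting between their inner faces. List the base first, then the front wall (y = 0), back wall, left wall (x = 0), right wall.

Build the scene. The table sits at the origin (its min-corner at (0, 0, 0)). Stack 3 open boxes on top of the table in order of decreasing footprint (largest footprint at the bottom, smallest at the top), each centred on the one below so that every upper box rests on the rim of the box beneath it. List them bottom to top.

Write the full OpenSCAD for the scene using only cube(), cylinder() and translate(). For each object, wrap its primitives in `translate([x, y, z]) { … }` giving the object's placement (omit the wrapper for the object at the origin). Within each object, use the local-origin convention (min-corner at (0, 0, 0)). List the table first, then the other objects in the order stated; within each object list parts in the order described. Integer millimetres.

translate([0, 0, 713]) cube([669, 668, 47]);
translate([47, 47, 0]) cube([64, 64, 713]);
translate([558, 47, 0]) cube([64, 64, 713]);
translate([47, 557, 0]) cube([64, 64, 713]);
translate([558, 557, 0]) cube([64, 64, 713]);
translate([84, 69, 760]) {
  cube([501, 530, 16]);
  translate([0, 0, 16]) cube([501, 16, 133]);
  translate([0, 514, 16]) cube([501, 16, 133]);
  translate([0, 16, 16]) cube([16, 498, 133]);
  translate([485, 16, 16]) cube([16, 498, 133]);
}
translate([88, 70, 909]) {
  cube([493, 528, 17]);
  translate([0, 0, 17]) cube([493, 17, 105]);
  translate([0, 511, 17]) cube([493, 17, 105]);
  translate([0, 17, 17]) cube([17, 494, 105]);
  translate([476, 17, 17]) cube([17, 494, 105]);
}
translate([97, 86, 1031]) {
  cube([475, 496, 10]);
  translate([0, 0, 10]) cube([475, 10, 222]);
  translate([0, 486, 10]) cube([475, 10, 222]);
  translate([0, 10, 10]) cube([10, 476, 222]);
  translate([465, 10, 10]) cube([10, 476, 222]);
}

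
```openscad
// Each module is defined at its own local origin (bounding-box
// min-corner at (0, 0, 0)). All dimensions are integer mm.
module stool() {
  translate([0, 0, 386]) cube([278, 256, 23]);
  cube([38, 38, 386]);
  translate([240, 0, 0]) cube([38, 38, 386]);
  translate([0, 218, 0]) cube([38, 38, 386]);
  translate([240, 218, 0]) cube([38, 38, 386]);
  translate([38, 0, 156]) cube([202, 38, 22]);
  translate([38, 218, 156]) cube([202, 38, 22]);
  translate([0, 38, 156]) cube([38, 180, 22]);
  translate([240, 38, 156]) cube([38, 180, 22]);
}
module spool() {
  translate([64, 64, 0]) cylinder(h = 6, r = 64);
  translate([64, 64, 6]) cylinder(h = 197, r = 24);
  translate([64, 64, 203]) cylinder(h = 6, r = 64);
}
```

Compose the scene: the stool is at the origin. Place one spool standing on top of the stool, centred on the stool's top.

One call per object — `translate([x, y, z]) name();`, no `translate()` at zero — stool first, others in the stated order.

stool();
translate([75, 64, 409]) spool();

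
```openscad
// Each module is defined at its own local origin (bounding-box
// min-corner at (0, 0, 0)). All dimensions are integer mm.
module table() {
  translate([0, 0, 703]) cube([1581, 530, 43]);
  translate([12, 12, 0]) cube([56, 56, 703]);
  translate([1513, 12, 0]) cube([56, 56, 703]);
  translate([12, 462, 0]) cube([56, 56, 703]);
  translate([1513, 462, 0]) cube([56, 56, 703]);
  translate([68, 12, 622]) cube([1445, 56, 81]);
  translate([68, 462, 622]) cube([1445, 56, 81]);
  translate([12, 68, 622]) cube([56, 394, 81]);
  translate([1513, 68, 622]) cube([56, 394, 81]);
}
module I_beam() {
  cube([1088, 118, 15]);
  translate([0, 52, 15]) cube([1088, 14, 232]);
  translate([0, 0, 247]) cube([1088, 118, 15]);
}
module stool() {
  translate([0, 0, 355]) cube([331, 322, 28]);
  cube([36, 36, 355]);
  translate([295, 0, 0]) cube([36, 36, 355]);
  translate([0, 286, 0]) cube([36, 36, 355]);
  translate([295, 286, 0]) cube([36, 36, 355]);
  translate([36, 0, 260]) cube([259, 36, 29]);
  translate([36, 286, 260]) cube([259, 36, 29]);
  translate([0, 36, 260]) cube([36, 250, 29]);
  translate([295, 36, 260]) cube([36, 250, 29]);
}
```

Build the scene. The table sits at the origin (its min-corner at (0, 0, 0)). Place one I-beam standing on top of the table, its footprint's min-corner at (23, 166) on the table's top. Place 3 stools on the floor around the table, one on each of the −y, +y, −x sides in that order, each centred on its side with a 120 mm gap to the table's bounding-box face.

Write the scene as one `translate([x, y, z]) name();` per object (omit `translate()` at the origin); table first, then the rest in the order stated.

table();
translate([23, 166, 746]) I_beam();
translate([625, -442, 0]) stool();
translate([625, 650, 0]) stool();
translate([-451, 104, 0]) stool();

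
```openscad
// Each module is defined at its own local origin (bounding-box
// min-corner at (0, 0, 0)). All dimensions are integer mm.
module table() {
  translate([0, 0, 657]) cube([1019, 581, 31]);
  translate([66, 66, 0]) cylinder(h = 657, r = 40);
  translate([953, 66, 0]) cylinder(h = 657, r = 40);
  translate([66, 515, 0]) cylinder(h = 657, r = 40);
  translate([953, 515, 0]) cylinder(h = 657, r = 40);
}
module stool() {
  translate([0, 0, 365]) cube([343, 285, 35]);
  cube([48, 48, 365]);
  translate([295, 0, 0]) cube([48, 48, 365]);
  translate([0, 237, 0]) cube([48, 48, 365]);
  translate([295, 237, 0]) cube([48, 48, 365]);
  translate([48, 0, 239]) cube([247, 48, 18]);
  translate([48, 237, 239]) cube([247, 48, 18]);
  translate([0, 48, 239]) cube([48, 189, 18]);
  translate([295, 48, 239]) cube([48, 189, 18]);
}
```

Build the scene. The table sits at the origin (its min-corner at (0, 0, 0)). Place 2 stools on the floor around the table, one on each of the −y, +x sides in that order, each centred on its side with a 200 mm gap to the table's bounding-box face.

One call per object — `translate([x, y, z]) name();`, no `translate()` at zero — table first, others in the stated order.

table();
translate([338, -485, 0]) stool();
translate([1219, 148, 0]) stool();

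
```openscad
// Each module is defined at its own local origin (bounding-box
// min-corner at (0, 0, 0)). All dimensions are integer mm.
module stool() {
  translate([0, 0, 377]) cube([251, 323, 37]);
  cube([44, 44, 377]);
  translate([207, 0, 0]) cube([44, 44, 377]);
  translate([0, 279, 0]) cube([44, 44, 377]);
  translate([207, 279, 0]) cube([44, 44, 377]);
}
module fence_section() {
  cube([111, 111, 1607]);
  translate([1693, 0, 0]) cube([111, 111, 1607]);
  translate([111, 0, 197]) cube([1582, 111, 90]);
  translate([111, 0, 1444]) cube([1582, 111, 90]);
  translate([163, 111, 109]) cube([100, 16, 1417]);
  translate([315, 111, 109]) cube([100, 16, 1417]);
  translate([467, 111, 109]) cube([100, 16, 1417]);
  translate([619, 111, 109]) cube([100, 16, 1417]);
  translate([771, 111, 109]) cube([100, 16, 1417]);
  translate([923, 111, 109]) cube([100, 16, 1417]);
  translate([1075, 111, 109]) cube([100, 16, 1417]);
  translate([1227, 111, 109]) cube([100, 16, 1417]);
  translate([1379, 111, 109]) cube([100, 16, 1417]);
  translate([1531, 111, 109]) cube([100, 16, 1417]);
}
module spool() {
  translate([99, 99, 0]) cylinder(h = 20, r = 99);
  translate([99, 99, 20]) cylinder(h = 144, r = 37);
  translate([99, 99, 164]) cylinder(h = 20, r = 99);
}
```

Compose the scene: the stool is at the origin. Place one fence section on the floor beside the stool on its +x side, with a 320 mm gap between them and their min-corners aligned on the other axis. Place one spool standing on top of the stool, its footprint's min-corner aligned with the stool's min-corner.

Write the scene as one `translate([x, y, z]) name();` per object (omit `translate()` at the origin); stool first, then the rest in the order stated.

stool();
translate([571, 0, 0]) fence_section();
translate([0, 0, 414]) spool();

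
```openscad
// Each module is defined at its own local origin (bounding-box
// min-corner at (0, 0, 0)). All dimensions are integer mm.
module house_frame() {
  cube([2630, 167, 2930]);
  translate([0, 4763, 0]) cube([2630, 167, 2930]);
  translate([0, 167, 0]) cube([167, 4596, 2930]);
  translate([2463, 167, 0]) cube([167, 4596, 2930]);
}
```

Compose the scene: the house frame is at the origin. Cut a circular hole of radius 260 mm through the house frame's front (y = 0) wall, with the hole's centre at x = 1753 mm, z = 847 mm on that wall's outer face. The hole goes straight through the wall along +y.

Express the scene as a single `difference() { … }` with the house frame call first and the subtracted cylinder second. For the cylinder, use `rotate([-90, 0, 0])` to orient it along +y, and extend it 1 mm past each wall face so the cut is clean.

difference() {
  house_frame();
  translate([1753, -1, 847]) rotate([-90, 0, 0]) cylinder(h = 169, r = 260);
}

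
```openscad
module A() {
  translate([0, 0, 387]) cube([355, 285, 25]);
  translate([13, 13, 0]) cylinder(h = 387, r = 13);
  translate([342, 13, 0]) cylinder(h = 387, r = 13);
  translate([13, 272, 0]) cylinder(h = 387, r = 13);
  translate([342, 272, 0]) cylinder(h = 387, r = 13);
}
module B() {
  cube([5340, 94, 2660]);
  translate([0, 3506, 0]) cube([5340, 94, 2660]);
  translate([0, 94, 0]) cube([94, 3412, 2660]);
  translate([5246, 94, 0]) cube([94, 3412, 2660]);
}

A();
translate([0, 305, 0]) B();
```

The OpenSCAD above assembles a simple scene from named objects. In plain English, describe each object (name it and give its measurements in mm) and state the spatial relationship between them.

A is a simple wooden stool: a rectangular seat 355 mm (x) by 285 mm (y), 25 mm thick, top face at z = 412 mm, on four round legs, each 26 mm in diameter. The legs rest on z = 0, each leg's axis is inset half a diameter from the nearest pair of seat edges (so the leg's bounding box is flush with the corner).

B is a box-shaped house frame (walls only): outside footprint 5340×3600 mm, wall height 2660 mm, wall thickness 94 mm. The two y-facing walls run the full x-width; the two x-facing walls fit between the inner faces of the y-facing walls.

The house frame is on the floor beside the stool on its +y side.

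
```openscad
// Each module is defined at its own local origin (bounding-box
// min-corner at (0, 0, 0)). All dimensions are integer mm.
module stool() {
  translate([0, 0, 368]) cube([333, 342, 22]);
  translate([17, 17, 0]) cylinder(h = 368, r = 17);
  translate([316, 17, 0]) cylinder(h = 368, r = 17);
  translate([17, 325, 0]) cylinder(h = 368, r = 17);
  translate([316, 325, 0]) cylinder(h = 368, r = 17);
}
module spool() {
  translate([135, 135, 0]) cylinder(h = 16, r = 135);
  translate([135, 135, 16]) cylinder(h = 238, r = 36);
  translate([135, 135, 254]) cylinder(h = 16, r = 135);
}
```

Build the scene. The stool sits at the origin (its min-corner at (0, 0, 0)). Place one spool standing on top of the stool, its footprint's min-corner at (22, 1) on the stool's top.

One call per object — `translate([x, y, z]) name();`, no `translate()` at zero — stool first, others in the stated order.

stool();
translate([22, 1, 390]) spool();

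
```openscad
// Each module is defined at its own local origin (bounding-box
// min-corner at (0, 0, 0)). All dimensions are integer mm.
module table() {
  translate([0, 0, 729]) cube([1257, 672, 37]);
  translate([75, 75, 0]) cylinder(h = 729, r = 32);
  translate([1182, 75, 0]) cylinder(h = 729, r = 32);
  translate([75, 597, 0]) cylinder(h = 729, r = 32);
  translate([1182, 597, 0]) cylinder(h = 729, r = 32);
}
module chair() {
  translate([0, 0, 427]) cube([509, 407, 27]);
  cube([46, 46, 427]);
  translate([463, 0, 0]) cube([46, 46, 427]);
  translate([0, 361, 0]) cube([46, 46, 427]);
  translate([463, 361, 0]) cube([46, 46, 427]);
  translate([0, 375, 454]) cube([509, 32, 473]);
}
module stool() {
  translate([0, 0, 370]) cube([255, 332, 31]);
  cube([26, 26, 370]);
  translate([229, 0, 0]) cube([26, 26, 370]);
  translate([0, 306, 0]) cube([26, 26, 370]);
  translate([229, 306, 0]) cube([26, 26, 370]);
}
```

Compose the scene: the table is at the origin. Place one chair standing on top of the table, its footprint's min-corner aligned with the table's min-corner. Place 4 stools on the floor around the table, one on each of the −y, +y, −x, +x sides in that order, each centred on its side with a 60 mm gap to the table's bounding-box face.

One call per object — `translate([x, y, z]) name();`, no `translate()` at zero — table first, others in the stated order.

table();
translate([0, 0, 766]) chair();
translate([501, -392, 0]) stool();
translate([501, 732, 0]) stool();
translate([-315, 170, 0]) stool();
translate([1317, 170, 0]) stool();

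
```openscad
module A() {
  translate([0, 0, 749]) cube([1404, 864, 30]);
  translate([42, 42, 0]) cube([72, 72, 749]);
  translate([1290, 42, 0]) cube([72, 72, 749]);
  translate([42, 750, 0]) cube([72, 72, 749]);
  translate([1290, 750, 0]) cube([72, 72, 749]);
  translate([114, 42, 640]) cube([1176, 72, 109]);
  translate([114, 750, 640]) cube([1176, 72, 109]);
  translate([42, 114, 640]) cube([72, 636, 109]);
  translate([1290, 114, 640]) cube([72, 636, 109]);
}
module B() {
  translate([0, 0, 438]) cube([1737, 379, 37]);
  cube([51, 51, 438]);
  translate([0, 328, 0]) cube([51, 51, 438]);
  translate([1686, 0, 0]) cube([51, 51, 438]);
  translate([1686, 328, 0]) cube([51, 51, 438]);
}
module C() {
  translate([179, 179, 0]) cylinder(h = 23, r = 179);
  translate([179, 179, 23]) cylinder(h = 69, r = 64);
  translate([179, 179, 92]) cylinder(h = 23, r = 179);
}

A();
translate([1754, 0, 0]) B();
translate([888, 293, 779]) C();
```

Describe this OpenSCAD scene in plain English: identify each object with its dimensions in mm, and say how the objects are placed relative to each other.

A is a rectangular dining table. The top is 1404×864×30 mm with its upper surface at z = 779 mm. It stands on four 72×72 mm square legs, each inset 42 mm from the nearest pair of top edges, running from the floor to the underside of the top. Four apron rails, 72 mm thick and 109 mm tall, run between adjacent legs with their top edges flush with the underside of the top and their outer faces flush with the legs' outer faces.

B is a long wooden bench with a 1737 mm (x) × 379 mm (y) seat, 37 mm thick, its top surface 475 mm above the floor. Four 51 mm square legs at the seat corners, flush with the edges, run from z = 0 to the seat underside.

C is a spool: two coaxial disc flanges of radius 179 mm and thickness 23 mm, joined by a core cylinder of radius 64 mm and height 69 mm. The lower flange rests on z = 0 and the three cylinders share a vertical axis.

The bench is on the floor beside the table on its +x side. The spool is on top of the table.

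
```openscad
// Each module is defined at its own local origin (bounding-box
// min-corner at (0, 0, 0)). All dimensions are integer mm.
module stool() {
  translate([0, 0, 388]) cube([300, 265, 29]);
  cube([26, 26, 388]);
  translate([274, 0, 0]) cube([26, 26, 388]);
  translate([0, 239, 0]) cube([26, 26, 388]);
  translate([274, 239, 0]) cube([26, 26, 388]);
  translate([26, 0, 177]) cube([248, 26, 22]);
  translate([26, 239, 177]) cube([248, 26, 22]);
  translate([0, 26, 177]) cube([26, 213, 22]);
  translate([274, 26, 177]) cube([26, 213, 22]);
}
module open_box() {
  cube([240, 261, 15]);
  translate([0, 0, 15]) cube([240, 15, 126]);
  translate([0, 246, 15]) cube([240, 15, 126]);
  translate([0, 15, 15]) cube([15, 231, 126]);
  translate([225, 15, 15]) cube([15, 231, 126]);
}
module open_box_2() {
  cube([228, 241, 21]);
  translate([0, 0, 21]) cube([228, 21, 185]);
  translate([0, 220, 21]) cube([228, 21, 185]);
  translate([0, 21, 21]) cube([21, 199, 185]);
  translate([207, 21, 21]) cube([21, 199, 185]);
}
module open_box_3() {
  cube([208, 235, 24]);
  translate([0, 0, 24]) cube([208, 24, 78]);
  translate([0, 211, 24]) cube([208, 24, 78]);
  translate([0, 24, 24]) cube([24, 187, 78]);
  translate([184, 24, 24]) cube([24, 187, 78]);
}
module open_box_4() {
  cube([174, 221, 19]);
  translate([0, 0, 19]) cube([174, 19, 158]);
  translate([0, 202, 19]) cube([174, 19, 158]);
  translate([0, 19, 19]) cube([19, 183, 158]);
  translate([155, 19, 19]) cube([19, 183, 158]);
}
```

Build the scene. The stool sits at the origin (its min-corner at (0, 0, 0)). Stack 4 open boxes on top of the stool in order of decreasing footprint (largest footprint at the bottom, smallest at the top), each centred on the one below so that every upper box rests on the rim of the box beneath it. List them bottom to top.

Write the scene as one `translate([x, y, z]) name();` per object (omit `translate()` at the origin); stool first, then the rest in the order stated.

stool();
translate([30, 2, 417]) open_box();
translate([36, 12, 558]) open_box_2();
translate([46, 15, 764]) open_box_3();
translate([63, 22, 866]) open_box_4();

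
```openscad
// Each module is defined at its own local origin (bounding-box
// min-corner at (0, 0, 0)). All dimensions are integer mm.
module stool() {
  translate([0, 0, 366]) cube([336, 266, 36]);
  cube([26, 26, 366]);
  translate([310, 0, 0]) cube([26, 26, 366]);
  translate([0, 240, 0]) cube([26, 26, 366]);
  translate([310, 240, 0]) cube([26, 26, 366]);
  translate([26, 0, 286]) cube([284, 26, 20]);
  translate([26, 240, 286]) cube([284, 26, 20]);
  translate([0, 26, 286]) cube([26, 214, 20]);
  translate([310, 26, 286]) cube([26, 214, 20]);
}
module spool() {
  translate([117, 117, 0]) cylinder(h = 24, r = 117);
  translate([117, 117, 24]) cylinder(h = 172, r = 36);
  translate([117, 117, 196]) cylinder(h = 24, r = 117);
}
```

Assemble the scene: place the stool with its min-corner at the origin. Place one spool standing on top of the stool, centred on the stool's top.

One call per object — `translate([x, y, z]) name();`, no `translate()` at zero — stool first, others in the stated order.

stool();
translate([51, 16, 402]) spool();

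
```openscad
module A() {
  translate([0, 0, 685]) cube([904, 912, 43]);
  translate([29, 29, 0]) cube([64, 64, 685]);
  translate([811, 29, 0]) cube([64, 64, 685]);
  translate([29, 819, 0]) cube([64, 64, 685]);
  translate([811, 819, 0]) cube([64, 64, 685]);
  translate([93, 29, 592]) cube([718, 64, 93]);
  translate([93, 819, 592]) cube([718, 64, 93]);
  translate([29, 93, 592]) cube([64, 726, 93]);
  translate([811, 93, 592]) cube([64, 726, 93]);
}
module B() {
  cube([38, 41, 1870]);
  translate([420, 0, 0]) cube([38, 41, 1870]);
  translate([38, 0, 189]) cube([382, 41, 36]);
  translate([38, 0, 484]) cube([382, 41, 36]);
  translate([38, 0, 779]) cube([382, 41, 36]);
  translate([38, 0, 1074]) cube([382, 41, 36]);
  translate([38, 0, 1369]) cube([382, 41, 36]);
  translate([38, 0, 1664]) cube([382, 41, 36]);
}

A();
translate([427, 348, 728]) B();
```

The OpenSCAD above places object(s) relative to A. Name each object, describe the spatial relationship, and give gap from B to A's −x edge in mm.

A is a table. B is a ladder. The ladder is on top of the table. The gap from the ladder to the table's −x edge is 427 mm.

The ladder's min-x is at 427; the table's min-x is 0; gap = 427 mm.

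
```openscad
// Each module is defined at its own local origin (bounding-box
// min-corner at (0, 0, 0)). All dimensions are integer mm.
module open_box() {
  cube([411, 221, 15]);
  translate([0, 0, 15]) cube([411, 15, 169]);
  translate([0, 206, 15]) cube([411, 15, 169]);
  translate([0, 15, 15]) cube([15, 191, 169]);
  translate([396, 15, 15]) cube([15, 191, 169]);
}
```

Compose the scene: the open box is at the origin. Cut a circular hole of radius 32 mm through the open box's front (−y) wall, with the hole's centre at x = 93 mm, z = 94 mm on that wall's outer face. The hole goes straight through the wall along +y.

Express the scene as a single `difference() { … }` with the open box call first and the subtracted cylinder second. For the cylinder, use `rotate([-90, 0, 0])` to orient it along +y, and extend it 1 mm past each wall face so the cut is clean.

difference() {
  open_box();
  translate([93, -1, 94]) rotate([-90, 0, 0]) cylinder(h = 17, r = 32);
}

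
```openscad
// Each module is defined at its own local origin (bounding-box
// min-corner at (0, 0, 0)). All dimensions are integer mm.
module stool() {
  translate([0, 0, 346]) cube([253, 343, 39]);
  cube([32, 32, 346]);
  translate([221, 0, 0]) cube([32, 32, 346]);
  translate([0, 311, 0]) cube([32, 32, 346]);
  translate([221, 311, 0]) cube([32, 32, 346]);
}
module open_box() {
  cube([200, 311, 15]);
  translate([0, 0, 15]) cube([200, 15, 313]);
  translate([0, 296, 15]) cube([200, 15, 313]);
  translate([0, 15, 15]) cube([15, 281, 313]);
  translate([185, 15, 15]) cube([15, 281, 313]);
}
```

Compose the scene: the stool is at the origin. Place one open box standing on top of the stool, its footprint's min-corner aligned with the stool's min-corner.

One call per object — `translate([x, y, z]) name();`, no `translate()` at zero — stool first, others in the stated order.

stool();
translate([0, 0, 385]) open_box();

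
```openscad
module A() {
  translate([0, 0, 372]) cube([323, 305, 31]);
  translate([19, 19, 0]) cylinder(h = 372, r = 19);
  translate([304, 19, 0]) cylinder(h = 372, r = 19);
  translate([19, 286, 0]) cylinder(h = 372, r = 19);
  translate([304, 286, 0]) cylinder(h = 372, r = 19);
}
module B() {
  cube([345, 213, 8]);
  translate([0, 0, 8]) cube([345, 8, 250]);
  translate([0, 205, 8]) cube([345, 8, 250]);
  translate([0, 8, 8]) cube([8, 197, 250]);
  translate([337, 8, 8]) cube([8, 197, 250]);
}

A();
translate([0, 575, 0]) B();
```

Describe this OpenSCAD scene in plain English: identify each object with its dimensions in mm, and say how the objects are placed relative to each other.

A is a simple wooden stool: a rectangular seat 323 mm (x) by 305 mm (y), 31 mm thick, top face at z = 403 mm, on four round legs, each 38 mm in diameter. The legs rest on z = 0, each leg's axis is inset half a diameter from the nearest pair of seat edges (so the leg's bounding box is flush with the corner).

B is an open storage box with external size 345×213×258 mm and wall thickness 8 mm (the base is also 8 mm thick). The base covers the whole footprint; the four walls stand on the base, with the y-facing walls full-width and the x-facing walls fitting between their inner faces.

The open box is on the floor beside the stool on its +y side.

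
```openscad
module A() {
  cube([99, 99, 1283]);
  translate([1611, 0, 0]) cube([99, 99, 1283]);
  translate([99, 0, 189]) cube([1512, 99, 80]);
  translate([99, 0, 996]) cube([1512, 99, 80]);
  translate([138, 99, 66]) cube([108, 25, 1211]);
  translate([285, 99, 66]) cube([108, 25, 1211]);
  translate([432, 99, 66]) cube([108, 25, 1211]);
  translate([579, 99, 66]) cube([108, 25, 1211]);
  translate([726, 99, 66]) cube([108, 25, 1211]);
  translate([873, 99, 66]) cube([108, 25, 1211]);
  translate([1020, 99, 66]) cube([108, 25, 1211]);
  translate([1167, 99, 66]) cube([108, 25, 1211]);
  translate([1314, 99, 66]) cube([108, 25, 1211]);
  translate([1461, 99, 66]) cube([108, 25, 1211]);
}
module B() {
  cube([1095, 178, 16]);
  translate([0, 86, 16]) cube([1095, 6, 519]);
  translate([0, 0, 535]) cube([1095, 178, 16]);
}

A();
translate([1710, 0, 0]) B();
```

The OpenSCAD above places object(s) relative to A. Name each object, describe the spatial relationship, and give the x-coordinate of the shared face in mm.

The fence section's +x face and the I-beam's −x face are both at x = 1710 mm.

A is a fence section. B is an I-beam. The I-beam is against the fence section's +x side, with their −y faces flush. The x-coordinate of the shared face is 1710 mm.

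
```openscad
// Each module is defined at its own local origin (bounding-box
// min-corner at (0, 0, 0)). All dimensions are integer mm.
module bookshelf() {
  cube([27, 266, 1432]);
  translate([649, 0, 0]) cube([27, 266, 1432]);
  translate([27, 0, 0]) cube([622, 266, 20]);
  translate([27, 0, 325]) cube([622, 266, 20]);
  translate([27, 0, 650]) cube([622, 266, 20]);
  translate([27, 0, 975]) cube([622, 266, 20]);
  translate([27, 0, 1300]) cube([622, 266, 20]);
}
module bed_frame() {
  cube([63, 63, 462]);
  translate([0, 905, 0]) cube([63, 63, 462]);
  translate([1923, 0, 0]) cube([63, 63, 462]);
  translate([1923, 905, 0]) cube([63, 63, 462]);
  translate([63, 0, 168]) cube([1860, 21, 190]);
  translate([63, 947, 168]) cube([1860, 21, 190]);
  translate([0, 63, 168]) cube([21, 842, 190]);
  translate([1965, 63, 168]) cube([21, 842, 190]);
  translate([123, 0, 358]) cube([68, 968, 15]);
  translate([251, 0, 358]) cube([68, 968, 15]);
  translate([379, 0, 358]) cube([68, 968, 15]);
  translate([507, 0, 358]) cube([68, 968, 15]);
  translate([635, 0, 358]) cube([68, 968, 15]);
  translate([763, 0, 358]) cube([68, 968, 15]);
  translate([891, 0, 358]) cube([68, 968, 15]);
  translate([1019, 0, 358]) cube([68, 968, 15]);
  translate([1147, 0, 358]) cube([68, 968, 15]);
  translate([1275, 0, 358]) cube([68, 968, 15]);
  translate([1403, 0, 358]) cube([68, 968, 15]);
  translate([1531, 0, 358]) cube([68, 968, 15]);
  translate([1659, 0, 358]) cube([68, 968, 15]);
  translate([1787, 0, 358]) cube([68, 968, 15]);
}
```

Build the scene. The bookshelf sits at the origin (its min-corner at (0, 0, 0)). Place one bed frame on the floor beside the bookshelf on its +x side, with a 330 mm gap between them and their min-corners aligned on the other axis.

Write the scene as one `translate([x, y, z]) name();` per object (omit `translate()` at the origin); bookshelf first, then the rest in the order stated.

bookshelf();
translate([1006, 0, 0]) bed_frame();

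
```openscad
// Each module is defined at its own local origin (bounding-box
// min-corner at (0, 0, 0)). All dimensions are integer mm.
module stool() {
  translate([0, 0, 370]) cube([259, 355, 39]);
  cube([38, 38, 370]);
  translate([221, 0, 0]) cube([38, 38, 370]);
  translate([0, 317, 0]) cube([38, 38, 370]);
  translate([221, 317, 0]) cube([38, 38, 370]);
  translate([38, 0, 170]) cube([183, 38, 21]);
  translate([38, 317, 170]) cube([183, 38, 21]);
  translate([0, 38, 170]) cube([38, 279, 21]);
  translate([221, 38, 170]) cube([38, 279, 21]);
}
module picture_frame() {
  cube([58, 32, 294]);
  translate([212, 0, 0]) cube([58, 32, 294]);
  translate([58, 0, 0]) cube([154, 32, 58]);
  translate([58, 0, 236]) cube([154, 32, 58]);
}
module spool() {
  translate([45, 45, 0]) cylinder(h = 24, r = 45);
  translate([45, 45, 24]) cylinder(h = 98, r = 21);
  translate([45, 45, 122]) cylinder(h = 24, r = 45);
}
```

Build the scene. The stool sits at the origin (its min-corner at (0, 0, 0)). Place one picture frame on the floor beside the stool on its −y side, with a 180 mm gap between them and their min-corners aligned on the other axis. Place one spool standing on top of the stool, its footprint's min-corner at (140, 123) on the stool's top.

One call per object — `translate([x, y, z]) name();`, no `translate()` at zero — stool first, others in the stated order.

stool();
translate([0, -212, 0]) picture_frame();
translate([140, 123, 409]) spool();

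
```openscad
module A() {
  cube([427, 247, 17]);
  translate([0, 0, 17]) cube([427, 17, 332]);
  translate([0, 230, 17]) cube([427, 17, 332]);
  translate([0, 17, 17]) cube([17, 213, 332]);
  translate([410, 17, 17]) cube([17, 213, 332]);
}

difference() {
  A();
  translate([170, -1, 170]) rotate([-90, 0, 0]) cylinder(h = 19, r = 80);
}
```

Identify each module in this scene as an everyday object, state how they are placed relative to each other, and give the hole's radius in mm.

A is an open box. The open box has a circular hole through its front wall. The hole's radius is 80 mm.

The subtracted cylinder has r = 80 mm.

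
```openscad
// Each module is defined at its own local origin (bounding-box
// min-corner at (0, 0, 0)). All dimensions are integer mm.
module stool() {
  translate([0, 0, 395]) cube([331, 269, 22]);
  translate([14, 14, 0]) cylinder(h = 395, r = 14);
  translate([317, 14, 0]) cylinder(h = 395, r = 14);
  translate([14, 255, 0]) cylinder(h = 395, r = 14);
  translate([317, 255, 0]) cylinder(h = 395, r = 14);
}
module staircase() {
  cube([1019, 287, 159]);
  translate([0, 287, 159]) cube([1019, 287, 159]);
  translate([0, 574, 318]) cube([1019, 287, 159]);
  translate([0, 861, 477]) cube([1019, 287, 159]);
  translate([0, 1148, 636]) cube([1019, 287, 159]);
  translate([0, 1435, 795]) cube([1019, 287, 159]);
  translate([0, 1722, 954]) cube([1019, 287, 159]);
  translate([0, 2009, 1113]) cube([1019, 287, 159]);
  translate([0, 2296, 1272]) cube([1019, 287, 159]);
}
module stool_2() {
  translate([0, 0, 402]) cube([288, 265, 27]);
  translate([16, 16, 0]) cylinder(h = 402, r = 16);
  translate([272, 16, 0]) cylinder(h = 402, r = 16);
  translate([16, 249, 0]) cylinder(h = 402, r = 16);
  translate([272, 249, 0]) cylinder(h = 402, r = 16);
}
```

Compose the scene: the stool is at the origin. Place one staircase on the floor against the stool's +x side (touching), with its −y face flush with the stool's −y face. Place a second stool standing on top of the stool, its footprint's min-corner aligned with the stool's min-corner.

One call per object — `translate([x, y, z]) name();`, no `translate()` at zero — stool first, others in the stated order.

stool();
translate([331, 0, 0]) staircase();
translate([0, 0, 417]) stool_2();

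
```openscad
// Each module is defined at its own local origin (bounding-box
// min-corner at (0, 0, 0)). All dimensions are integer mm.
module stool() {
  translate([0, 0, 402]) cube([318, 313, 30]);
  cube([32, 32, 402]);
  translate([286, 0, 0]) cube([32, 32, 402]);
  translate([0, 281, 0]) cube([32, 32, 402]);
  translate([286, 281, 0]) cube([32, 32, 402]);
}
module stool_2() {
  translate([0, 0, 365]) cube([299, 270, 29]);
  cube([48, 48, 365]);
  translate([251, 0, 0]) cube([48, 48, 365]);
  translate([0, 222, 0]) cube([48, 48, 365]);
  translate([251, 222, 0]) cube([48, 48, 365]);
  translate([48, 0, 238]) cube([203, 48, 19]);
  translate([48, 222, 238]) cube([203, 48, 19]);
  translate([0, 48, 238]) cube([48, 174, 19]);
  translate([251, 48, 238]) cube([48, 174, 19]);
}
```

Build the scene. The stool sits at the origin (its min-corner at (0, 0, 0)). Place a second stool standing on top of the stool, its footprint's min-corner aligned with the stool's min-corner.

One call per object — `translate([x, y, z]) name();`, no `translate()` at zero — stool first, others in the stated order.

stool();
translate([0, 0, 432]) stool_2();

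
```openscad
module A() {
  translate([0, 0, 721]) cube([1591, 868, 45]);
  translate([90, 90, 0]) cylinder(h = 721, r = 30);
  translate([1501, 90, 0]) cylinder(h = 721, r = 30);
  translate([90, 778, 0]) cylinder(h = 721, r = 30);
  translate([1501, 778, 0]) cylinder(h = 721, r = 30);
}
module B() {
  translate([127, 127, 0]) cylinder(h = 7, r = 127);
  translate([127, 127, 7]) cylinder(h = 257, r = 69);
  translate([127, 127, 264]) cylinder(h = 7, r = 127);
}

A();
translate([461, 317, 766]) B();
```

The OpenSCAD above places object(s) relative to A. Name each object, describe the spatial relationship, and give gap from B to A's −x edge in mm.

A is a table. B is a spool. The spool is on top of the table. The gap from the spool to the table's −x edge is 461 mm.

The spool's min-x is at 461; the table's min-x is 0; gap = 461 mm.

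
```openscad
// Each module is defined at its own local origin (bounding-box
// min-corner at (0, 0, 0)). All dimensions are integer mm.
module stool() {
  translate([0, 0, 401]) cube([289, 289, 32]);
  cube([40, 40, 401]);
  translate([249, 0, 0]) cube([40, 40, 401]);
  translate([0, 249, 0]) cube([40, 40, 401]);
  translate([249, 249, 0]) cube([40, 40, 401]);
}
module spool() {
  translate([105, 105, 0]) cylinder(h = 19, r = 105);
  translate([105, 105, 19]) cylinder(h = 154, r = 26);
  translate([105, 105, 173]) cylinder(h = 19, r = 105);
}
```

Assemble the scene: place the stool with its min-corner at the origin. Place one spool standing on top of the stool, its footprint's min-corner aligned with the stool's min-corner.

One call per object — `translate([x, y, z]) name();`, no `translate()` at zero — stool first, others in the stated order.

stool();
translate([0, 0, 433]) spool();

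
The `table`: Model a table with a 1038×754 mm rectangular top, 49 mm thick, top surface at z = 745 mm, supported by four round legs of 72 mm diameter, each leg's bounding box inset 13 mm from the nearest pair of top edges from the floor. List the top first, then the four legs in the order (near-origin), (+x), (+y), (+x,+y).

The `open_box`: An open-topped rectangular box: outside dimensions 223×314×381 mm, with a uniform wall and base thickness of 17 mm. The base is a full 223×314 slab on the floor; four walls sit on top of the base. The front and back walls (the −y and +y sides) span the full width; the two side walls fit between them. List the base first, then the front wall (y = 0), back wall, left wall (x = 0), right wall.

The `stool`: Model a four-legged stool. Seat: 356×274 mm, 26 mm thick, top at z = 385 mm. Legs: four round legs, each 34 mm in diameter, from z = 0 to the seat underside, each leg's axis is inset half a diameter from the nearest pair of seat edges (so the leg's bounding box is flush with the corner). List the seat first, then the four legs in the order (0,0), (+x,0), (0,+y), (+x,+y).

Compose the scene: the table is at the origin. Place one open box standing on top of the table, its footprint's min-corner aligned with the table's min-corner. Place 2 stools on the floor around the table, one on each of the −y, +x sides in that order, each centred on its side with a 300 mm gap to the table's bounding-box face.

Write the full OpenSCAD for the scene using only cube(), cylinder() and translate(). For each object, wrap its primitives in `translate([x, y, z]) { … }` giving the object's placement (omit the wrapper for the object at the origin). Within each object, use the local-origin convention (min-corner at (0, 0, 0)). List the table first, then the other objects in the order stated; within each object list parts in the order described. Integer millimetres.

translate([0, 0, 696]) cube([1038, 754, 49]);
translate([49, 49, 0]) cylinder(h = 696, r = 36);
translate([989, 49, 0]) cylinder(h = 696, r = 36);
translate([49, 705, 0]) cylinder(h = 696, r = 36);
translate([989, 705, 0]) cylinder(h = 696, r = 36);
translate([0, 0, 745]) {
  cube([223, 314, 17]);
  translate([0, 0, 17]) cube([223, 17, 364]);
  translate([0, 297, 17]) cube([223, 17, 364]);
  translate([0, 17, 17]) cube([17, 280, 364]);
  translate([206, 17, 17]) cube([17, 280, 364]);
}
translate([341, -574, 0]) {
  translate([0, 0, 359]) cube([356, 274, 26]);
  translate([17, 17, 0]) cylinder(h = 359, r = 17);
  translate([339, 17, 0]) cylinder(h = 359, r = 17);
  translate([17, 257, 0]) cylinder(h = 359, r = 17);
  translate([339, 257, 0]) cylinder(h = 359, r = 17);
}
translate([1338, 240, 0]) {
  translate([0, 0, 359]) cube([356, 274, 26]);
  translate([17, 17, 0]) cylinder(h = 359, r = 17);
  translate([339, 17, 0]) cylinder(h = 359, r = 17);
  translate([17, 257, 0]) cylinder(h = 359, r = 17);
  translate([339, 257, 0]) cylinder(h = 359, r = 17);
}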